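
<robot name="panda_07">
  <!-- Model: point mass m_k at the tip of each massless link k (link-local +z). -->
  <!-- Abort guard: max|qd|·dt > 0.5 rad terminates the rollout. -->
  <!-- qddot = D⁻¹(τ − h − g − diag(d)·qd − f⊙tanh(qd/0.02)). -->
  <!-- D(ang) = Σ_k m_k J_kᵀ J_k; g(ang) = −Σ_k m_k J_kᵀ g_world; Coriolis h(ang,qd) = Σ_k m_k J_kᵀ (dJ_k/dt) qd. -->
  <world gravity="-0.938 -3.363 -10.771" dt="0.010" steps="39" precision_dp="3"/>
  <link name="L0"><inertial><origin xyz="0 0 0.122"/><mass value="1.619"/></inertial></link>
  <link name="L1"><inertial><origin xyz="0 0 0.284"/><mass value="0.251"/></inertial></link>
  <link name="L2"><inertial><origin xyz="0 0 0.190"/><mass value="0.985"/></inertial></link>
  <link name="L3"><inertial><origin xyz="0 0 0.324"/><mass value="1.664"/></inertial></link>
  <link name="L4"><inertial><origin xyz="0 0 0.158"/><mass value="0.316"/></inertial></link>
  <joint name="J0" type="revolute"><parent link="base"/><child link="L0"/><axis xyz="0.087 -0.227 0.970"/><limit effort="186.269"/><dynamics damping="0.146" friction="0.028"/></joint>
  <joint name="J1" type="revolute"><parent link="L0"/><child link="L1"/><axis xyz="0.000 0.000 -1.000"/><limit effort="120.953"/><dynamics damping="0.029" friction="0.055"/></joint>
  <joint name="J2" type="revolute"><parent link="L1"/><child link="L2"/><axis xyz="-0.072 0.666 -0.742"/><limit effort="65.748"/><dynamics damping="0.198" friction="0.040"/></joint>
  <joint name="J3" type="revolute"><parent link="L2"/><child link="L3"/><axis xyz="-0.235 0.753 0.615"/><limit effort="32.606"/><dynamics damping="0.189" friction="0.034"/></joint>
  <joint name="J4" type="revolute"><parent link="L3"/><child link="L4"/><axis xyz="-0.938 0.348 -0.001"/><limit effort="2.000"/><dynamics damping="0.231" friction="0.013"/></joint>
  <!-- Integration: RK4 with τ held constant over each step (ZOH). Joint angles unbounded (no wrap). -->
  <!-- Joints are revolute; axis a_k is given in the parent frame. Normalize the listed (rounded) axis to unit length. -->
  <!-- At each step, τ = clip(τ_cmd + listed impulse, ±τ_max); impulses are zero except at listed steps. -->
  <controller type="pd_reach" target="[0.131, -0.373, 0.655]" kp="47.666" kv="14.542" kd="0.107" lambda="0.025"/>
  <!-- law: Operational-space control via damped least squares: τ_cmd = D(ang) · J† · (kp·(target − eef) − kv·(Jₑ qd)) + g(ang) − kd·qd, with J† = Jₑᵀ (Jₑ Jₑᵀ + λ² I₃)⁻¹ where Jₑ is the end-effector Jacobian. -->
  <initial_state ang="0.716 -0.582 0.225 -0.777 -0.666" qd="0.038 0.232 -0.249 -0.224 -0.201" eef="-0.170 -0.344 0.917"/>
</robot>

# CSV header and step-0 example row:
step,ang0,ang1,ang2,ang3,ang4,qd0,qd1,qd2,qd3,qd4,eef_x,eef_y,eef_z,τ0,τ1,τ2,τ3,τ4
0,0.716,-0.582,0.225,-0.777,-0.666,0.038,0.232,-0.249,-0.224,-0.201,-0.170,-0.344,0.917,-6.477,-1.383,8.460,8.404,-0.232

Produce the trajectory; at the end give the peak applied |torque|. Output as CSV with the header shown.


step,ang0,ang1,ang2,ang3,ang4,qd0,qd1,qd2,qd3,qd4,eef_x,eef_y,eef_z,τ0,τ1,τ2,τ3,τ4
1,0.715,-0.583,0.223,-0.780,-0.672,-0.219,-0.387,-0.123,-0.312,-0.986,-0.169,-0.345,0.915,-6.024,-1.160,7.925,7.877,-0.067
2,0.712,-0.589,0.222,-0.783,-0.684,-0.451,-0.877,-0.058,-0.369,-1.344,-0.168,-0.347,0.913,-5.564,-1.011,7.333,7.356,0.011
3,0.706,-0.600,0.222,-0.787,-0.698,-0.648,-1.255,-0.033,-0.401,-1.500,-0.166,-0.348,0.910,-5.139,-0.904,6.765,6.879,0.048
4,0.699,-0.614,0.221,-0.791,-0.713,-0.808,-1.536,-0.032,-0.412,-1.562,-0.163,-0.348,0.908,-4.764,-0.825,6.253,6.457,0.068
5,0.690,-0.630,0.221,-0.795,-0.729,-0.932,-1.743,-0.043,-0.411,-1.577,-0.160,-0.349,0.906,-4.440,-0.765,5.805,6.092,0.079
6,0.680,-0.648,0.221,-0.799,-0.745,-1.025,-1.894,-0.060,-0.404,-1.568,-0.156,-0.349,0.904,-4.164,-0.718,5.420,5.780,0.086
7,0.670,-0.668,0.220,-0.803,-0.760,-1.092,-1.999,-0.082,-0.393,-1.546,-0.152,-0.349,0.901,-3.930,-0.681,5.095,5.515,0.092
8,0.659,-0.688,0.219,-0.807,-0.776,-1.141,-2.071,-0.106,-0.382,-1.516,-0.148,-0.349,0.899,-3.735,-0.650,4.823,5.293,0.097
9,0.647,-0.709,0.218,-0.811,-0.791,-1.174,-2.116,-0.133,-0.371,-1.482,-0.144,-0.349,0.897,-3.572,-0.625,4.598,5.108,0.103
10,0.635,-0.730,0.216,-0.814,-0.805,-1.195,-2.141,-0.160,-0.361,-1.446,-0.139,-0.349,0.896,-3.436,-0.604,4.415,4.956,0.108
11,0.623,-0.752,0.214,-0.818,-0.820,-1.206,-2.151,-0.189,-0.354,-1.408,-0.135,-0.349,0.894,-3.323,-0.587,4.268,4.833,0.115
12,0.611,-0.773,0.212,-0.822,-0.833,-1.210,-2.149,-0.217,-0.348,-1.370,-0.130,-0.349,0.892,-3.230,-0.572,4.152,4.733,0.121
13,0.599,-0.795,0.210,-0.825,-0.847,-1.207,-2.137,-0.244,-0.345,-1.332,-0.125,-0.349,0.890,-3.153,-0.560,4.064,4.655,0.129
14,0.587,-0.816,0.208,-0.828,-0.860,-1.200,-2.118,-0.271,-0.344,-1.294,-0.120,-0.349,0.888,-3.089,-0.550,3.998,4.596,0.136
15,0.575,-0.837,0.205,-0.832,-0.873,-1.189,-2.094,-0.297,-0.345,-1.256,-0.115,-0.349,0.886,-3.036,-0.541,3.953,4.552,0.144
16,0.563,-0.858,0.202,-0.835,-0.885,-1.174,-2.064,-0.323,-0.348,-1.219,-0.110,-0.349,0.884,-2.992,-0.534,3.925,4.521,0.151
17,0.552,-0.878,0.198,-0.839,-0.897,-1.157,-2.031,-0.346,-0.352,-1.183,-0.105,-0.349,0.882,-2.955,-0.529,3.911,4.503,0.159
18,0.540,-0.899,0.195,-0.842,-0.909,-1.138,-1.996,-0.369,-0.357,-1.147,-0.101,-0.350,0.880,-2.924,-0.525,3.909,4.493,0.167
19,0.529,-0.918,0.191,-0.846,-0.920,-1.117,-1.958,-0.390,-0.362,-1.113,-0.096,-0.350,0.878,-2.896,-0.522,3.918,4.493,0.175
20,0.518,-0.938,0.187,-0.850,-0.931,-1.094,-1.919,-0.410,-0.369,-1.079,-0.091,-0.350,0.875,-2.872,-0.519,3.936,4.499,0.183
21,0.507,-0.957,0.183,-0.853,-0.942,-1.070,-1.878,-0.428,-0.376,-1.046,-0.086,-0.351,0.873,-2.851,-0.518,3.961,4.511,0.190
22,0.496,-0.975,0.178,-0.857,-0.952,-1.045,-1.836,-0.445,-0.383,-1.014,-0.081,-0.351,0.871,-2.831,-0.518,3.992,4.528,0.198
23,0.486,-0.994,0.174,-0.861,-0.962,-1.019,-1.793,-0.460,-0.390,-0.983,-0.076,-0.352,0.868,-2.812,-0.518,4.028,4.549,0.205
24,0.476,-1.011,0.169,-0.865,-0.972,-0.992,-1.750,-0.474,-0.397,-0.953,-0.071,-0.352,0.866,-2.794,-0.520,4.068,4.574,0.212
25,0.466,-1.029,0.164,-0.869,-0.981,-0.965,-1.707,-0.486,-0.404,-0.923,-0.066,-0.353,0.864,-2.776,-0.522,4.112,4.601,0.219
26,0.457,-1.045,0.160,-0.873,-0.990,-0.936,-1.664,-0.497,-0.411,-0.895,-0.061,-0.354,0.861,-2.758,-0.524,4.158,4.630,0.225
27,0.448,-1.062,0.155,-0.877,-0.999,-0.908,-1.620,-0.507,-0.417,-0.867,-0.057,-0.354,0.859,-2.739,-0.527,4.206,4.661,0.231
28,0.439,-1.078,0.149,-0.882,-1.007,-0.879,-1.576,-0.515,-0.423,-0.840,-0.052,-0.355,0.856,-2.721,-0.531,4.255,4.694,0.237
29,0.430,-1.093,0.144,-0.886,-1.016,-0.849,-1.533,-0.523,-0.429,-0.814,-0.047,-0.356,0.853,-2.701,-0.535,4.305,4.727,0.243
30,0.422,-1.109,0.139,-0.890,-1.024,-0.819,-1.490,-0.529,-0.434,-0.788,-0.043,-0.357,0.851,-2.682,-0.540,4.355,4.762,0.248
31,0.414,-1.123,0.134,-0.895,-1.031,-0.790,-1.447,-0.534,-0.438,-0.764,-0.038,-0.358,0.848,-2.661,-0.545,4.406,4.796,0.253
32,0.406,-1.138,0.128,-0.899,-1.039,-0.760,-1.404,-0.537,-0.442,-0.740,-0.034,-0.358,0.845,-2.640,-0.551,4.456,4.831,0.257
33,0.399,-1.151,0.123,-0.903,-1.046,-0.730,-1.362,-0.540,-0.445,-0.717,-0.030,-0.359,0.843,-2.618,-0.557,4.506,4.866,0.261
34,0.391,-1.165,0.118,-0.908,-1.053,-0.700,-1.320,-0.542,-0.448,-0.695,-0.025,-0.360,0.840,-2.596,-0.564,4.555,4.901,0.265
35,0.385,-1.178,0.112,-0.912,-1.060,-0.670,-1.278,-0.543,-0.450,-0.673,-0.021,-0.361,0.837,-2.572,-0.572,4.603,4.935,0.269
36,0.378,-1.190,0.107,-0.917,-1.067,-0.640,-1.237,-0.544,-0.452,-0.653,-0.017,-0.362,0.834,-2.549,-0.580,4.650,4.970,0.272
37,0.372,-1.203,0.101,-0.921,-1.073,-0.611,-1.197,-0.543,-0.453,-0.633,-0.013,-0.363,0.832,-2.524,-0.588,4.696,5.003,0.275
38,0.366,-1.214,0.096,-0.926,-1.079,-0.582,-1.157,-0.542,-0.454,-0.613,-0.009,-0.364,0.829,-2.499,-0.597,4.741,5.037,0.278
39,0.360,-1.226,0.091,-0.931,-1.085,-0.553,-1.118,-0.540,-0.454,-0.594,-0.005,-0.365,0.826,,,,,
# max |τ| (N·m): 8.460


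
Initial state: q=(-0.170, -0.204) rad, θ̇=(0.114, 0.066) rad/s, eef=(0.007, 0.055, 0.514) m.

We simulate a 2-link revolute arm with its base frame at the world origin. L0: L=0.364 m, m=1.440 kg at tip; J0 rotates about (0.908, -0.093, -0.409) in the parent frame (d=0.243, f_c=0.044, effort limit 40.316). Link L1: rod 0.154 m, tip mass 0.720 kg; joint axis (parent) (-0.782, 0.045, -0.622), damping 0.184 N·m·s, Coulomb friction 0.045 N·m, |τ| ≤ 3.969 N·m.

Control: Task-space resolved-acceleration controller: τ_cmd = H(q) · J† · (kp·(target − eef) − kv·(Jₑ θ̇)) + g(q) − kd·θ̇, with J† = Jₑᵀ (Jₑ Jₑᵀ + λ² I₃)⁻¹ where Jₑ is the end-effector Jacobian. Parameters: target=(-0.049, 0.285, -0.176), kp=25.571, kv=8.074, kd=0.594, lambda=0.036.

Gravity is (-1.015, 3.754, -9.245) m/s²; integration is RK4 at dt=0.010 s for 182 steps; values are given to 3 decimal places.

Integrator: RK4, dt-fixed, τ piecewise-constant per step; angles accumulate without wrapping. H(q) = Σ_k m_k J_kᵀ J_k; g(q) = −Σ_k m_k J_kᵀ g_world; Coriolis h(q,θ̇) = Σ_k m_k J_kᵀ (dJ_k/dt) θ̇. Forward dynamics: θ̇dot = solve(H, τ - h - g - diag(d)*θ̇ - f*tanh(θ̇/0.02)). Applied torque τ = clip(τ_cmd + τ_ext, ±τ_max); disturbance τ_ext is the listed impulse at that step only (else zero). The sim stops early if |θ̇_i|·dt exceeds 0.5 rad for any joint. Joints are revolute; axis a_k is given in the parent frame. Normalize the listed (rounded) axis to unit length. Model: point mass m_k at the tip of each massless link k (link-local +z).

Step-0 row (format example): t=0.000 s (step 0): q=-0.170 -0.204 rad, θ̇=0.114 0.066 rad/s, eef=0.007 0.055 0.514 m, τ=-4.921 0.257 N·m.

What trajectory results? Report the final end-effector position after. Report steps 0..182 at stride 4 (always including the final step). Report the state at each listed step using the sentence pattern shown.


t=0.040 s (step 4): q=-0.189 -0.223 rad, θ̇=-0.918 -0.474 rad/s, eef=0.008 0.062 0.513 m, τ=-2.041 0.281 N·m.
t=0.080 s (step 8): q=-0.239 -0.241 rad, θ̇=-1.552 -0.414 rad/s, eef=0.009 0.083 0.509 m, τ=0.104 0.017 N·m.
t=0.120 s (step 12): q=-0.310 -0.257 rad, θ̇=-1.979 -0.368 rad/s, eef=0.010 0.114 0.503 m, τ=1.733 -0.179 N·m.
t=0.160 s (step 16): q=-0.395 -0.271 rad, θ̇=-2.270 -0.334 rad/s, eef=0.010 0.152 0.493 m, τ=3.026 -0.330 N·m.
t=0.200 s (step 20): q=-0.490 -0.284 rad, θ̇=-2.469 -0.307 rad/s, eef=0.008 0.192 0.478 m, τ=4.093 -0.452 N·m.
t=0.240 s (step 24): q=-0.592 -0.295 rad, θ̇=-2.602 -0.285 rad/s, eef=0.004 0.235 0.459 m, τ=4.994 -0.554 N·m.
t=0.280 s (step 28): q=-0.698 -0.306 rad, θ̇=-2.686 -0.266 rad/s, eef=-0.002 0.276 0.434 m, τ=5.760 -0.640 N·m.
t=0.320 s (step 32): q=-0.806 -0.317 rad, θ̇=-2.730 -0.251 rad/s, eef=-0.011 0.317 0.406 m, τ=6.407 -0.713 N·m.
t=0.360 s (step 36): q=-0.916 -0.326 rad, θ̇=-2.742 -0.239 rad/s, eef=-0.021 0.354 0.373 m, τ=6.940 -0.774 N·m.
t=0.400 s (step 40): q=-1.025 -0.336 rad, θ̇=-2.725 -0.230 rad/s, eef=-0.034 0.387 0.337 m, τ=7.360 -0.824 N·m.
t=0.440 s (step 44): q=-1.133 -0.345 rad, θ̇=-2.683 -0.224 rad/s, eef=-0.047 0.416 0.299 m, τ=7.667 -0.862 N·m.
t=0.480 s (step 48): q=-1.239 -0.354 rad, θ̇=-2.619 -0.222 rad/s, eef=-0.063 0.440 0.259 m, τ=7.865 -0.888 N·m.
t=0.520 s (step 52): q=-1.343 -0.363 rad, θ̇=-2.536 -0.222 rad/s, eef=-0.079 0.458 0.218 m, τ=7.957 -0.903 N·m.
t=0.560 s (step 56): q=-1.442 -0.372 rad, θ̇=-2.438 -0.226 rad/s, eef=-0.095 0.472 0.177 m, τ=7.952 -0.909 N·m.
t=0.600 s (step 60): q=-1.538 -0.381 rad, θ̇=-2.327 -0.232 rad/s, eef=-0.112 0.482 0.138 m, τ=7.860 -0.904 N·m.
t=0.640 s (step 64): q=-1.628 -0.390 rad, θ̇=-2.208 -0.241 rad/s, eef=-0.128 0.487 0.100 m, τ=7.693 -0.892 N·m.
t=0.680 s (step 68): q=-1.714 -0.400 rad, θ̇=-2.082 -0.251 rad/s, eef=-0.143 0.488 0.063 m, τ=7.465 -0.873 N·m.
t=0.720 s (step 72): q=-1.795 -0.410 rad, θ̇=-1.953 -0.263 rad/s, eef=-0.158 0.487 0.030 m, τ=7.189 -0.848 N·m.
t=0.760 s (step 76): q=-1.870 -0.421 rad, θ̇=-1.823 -0.276 rad/s, eef=-0.172 0.482 -0.002 m, τ=6.878 -0.820 N·m.
t=0.800 s (step 80): q=-1.941 -0.432 rad, θ̇=-1.695 -0.289 rad/s, eef=-0.185 0.476 -0.030 m, τ=6.545 -0.789 N·m.
t=0.840 s (step 84): q=-2.006 -0.444 rad, θ̇=-1.570 -0.302 rad/s, eef=-0.197 0.469 -0.056 m, τ=6.199 -0.756 N·m.
t=0.880 s (step 88): q=-2.066 -0.457 rad, θ̇=-1.450 -0.315 rad/s, eef=-0.208 0.460 -0.079 m, τ=5.850 -0.722 N·m.
t=0.920 s (step 92): q=-2.122 -0.469 rad, θ̇=-1.334 -0.328 rad/s, eef=-0.217 0.451 -0.100 m, τ=5.504 -0.689 N·m.
t=0.960 s (step 96): q=-2.173 -0.483 rad, θ̇=-1.225 -0.340 rad/s, eef=-0.226 0.442 -0.119 m, τ=5.168 -0.656 N·m.
t=1.000 s (step 100): q=-2.220 -0.497 rad, θ̇=-1.122 -0.351 rad/s, eef=-0.233 0.432 -0.136 m, τ=4.845 -0.625 N·m.
t=1.040 s (step 104): q=-2.263 -0.511 rad, θ̇=-1.026 -0.362 rad/s, eef=-0.240 0.423 -0.151 m, τ=4.539 -0.595 N·m.
t=1.080 s (step 108): q=-2.302 -0.526 rad, θ̇=-0.935 -0.371 rad/s, eef=-0.246 0.414 -0.164 m, τ=4.251 -0.567 N·m.
t=1.120 s (step 112): q=-2.338 -0.541 rad, θ̇=-0.852 -0.380 rad/s, eef=-0.251 0.406 -0.175 m, τ=3.983 -0.542 N·m.
t=1.160 s (step 116): q=-2.371 -0.556 rad, θ̇=-0.774 -0.388 rad/s, eef=-0.256 0.398 -0.186 m, τ=3.735 -0.518 N·m.
t=1.200 s (step 120): q=-2.400 -0.572 rad, θ̇=-0.702 -0.395 rad/s, eef=-0.259 0.390 -0.195 m, τ=3.506 -0.496 N·m.
t=1.240 s (step 124): q=-2.427 -0.588 rad, θ̇=-0.635 -0.401 rad/s, eef=-0.262 0.383 -0.202 m, τ=3.296 -0.476 N·m.
t=1.280 s (step 128): q=-2.451 -0.604 rad, θ̇=-0.574 -0.407 rad/s, eef=-0.265 0.377 -0.209 m, τ=3.105 -0.458 N·m.
t=1.320 s (step 132): q=-2.473 -0.620 rad, θ̇=-0.517 -0.412 rad/s, eef=-0.267 0.371 -0.215 m, τ=2.932 -0.442 N·m.
t=1.360 s (step 136): q=-2.492 -0.637 rad, θ̇=-0.465 -0.416 rad/s, eef=-0.269 0.366 -0.221 m, τ=2.775 -0.427 N·m.
t=1.400 s (step 140): q=-2.510 -0.653 rad, θ̇=-0.416 -0.419 rad/s, eef=-0.270 0.361 -0.225 m, τ=2.635 -0.414 N·m.
t=1.440 s (step 144): q=-2.526 -0.670 rad, θ̇=-0.372 -0.422 rad/s, eef=-0.271 0.357 -0.229 m, τ=2.509 -0.402 N·m.
t=1.480 s (step 148): q=-2.540 -0.687 rad, θ̇=-0.331 -0.424 rad/s, eef=-0.272 0.353 -0.233 m, τ=2.396 -0.392 N·m.
t=1.520 s (step 152): q=-2.552 -0.704 rad, θ̇=-0.293 -0.426 rad/s, eef=-0.272 0.350 -0.236 m, τ=2.297 -0.383 N·m.
t=1.560 s (step 156): q=-2.563 -0.721 rad, θ̇=-0.258 -0.427 rad/s, eef=-0.272 0.347 -0.238 m, τ=2.209 -0.375 N·m.
t=1.600 s (step 160): q=-2.573 -0.738 rad, θ̇=-0.226 -0.428 rad/s, eef=-0.272 0.345 -0.240 m, τ=2.132 -0.368 N·m.
t=1.640 s (step 164): q=-2.581 -0.755 rad, θ̇=-0.197 -0.428 rad/s, eef=-0.271 0.343 -0.242 m, τ=2.065 -0.362 N·m.
t=1.680 s (step 168): q=-2.589 -0.773 rad, θ̇=-0.170 -0.428 rad/s, eef=-0.271 0.341 -0.243 m, τ=2.007 -0.357 N·m.
t=1.720 s (step 172): q=-2.595 -0.790 rad, θ̇=-0.145 -0.428 rad/s, eef=-0.270 0.340 -0.245 m, τ=1.958 -0.353 N·m.
t=1.760 s (step 176): q=-2.600 -0.807 rad, θ̇=-0.122 -0.427 rad/s, eef=-0.269 0.338 -0.245 m, τ=1.917 -0.349 N·m.
t=1.800 s (step 180): q=-2.605 -0.824 rad, θ̇=-0.101 -0.427 rad/s, eef=-0.268 0.338 -0.246 m, τ=1.882 -0.346 N·m.
t=1.820 s (step 182): q=-2.607 -0.832 rad, θ̇=-0.091 -0.426 rad/s, eef=-0.267 0.337 -0.246 m.
final eef position (m): -0.267 0.337 -0.246


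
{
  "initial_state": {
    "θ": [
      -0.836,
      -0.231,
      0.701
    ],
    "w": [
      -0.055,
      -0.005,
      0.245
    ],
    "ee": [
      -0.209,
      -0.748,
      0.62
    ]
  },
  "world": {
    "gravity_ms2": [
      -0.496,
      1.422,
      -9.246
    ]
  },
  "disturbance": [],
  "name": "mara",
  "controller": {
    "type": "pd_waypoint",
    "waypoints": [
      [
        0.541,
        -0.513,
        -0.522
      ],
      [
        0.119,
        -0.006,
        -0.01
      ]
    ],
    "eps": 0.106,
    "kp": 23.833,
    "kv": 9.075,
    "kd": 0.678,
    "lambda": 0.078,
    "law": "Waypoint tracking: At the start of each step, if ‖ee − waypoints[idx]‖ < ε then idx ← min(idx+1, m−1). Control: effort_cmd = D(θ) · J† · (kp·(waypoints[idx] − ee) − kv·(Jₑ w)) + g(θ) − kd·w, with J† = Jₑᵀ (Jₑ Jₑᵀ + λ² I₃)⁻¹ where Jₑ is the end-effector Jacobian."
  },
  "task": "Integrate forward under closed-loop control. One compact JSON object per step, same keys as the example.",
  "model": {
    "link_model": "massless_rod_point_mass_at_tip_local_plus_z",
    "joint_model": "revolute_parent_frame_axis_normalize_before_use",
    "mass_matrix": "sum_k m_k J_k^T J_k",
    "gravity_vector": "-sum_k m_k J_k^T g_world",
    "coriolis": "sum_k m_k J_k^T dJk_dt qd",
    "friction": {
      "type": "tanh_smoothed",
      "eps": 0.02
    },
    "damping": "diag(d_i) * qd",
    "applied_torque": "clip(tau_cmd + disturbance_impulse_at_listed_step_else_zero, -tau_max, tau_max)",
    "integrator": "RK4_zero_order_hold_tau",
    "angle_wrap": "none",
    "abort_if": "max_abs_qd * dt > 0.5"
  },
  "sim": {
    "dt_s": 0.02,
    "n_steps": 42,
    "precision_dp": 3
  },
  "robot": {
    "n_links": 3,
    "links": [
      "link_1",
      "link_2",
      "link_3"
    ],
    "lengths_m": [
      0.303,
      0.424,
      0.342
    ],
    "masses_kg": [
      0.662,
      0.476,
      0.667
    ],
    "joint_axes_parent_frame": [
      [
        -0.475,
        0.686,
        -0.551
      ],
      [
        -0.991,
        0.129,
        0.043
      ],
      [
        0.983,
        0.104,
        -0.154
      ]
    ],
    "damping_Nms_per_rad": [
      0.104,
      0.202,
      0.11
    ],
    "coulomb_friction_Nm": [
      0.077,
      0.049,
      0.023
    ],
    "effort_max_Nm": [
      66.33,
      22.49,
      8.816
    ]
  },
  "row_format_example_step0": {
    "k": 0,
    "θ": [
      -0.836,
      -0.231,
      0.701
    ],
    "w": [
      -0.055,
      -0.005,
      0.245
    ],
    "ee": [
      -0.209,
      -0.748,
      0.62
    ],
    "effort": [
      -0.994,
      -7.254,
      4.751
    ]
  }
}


{"k":1,"\u03b8":[-0.837,-0.229,0.726],"w":[-0.048,0.179,2.204],"ee":[-0.204,-0.748,0.614],"effort":[0.098,-5.39,2.375]}
{"k":2,"\u03b8":[-0.837,-0.23,0.773],"w":[0.09,-0.235,2.52],"ee":[-0.194,-0.75,0.602],"effort":[0.832,-3.72,1.506]}
{"k":3,"\u03b8":[-0.834,-0.238,0.825],"w":[0.198,-0.633,2.618],"ee":[-0.18,-0.752,0.585],"effort":[1.433,-2.394,0.911]}
{"k":4,"\u03b8":[-0.829,-0.254,0.877],"w":[0.283,-0.997,2.617],"ee":[-0.163,-0.755,0.565],"effort":[1.924,-1.319,0.458]}
{"k":5,"\u03b8":[-0.823,-0.278,0.929],"w":[0.349,-1.328,2.554],"ee":[-0.144,-0.758,0.542],"effort":[2.331,-0.422,0.095]}
{"k":6,"\u03b8":[-0.815,-0.307,0.979],"w":[0.4,-1.63,2.444],"ee":[-0.124,-0.76,0.517],"effort":[2.67,0.347,-0.202]}
{"k":7,"\u03b8":[-0.807,-0.342,1.026],"w":[0.435,-1.905,2.296],"ee":[-0.104,-0.761,0.488],"effort":[2.955,1.024,-0.448]}
{"k":8,"\u03b8":[-0.798,-0.383,1.071],"w":[0.454,-2.15,2.121],"ee":[-0.083,-0.762,0.458],"effort":[3.192,1.632,-0.655]}
{"k":9,"\u03b8":[-0.789,-0.428,1.111],"w":[0.453,-2.361,1.927],"ee":[-0.063,-0.761,0.426],"effort":[3.374,2.182,-0.83]}
{"k":10,"\u03b8":[-0.78,-0.477,1.148],"w":[0.425,-2.531,1.724],"ee":[-0.042,-0.759,0.393],"effort":[3.468,2.677,-0.979]}
{"k":11,"\u03b8":[-0.772,-0.529,1.18],"w":[0.356,-2.646,1.522],"ee":[-0.023,-0.756,0.359],"effort":[3.41,3.105,-1.112]}
{"k":12,"\u03b8":[-0.767,-0.582,1.209],"w":[0.217,-2.687,1.339],"ee":[-0.004,-0.751,0.324],"effort":[3.139,3.446,-1.237]}
{"k":13,"\u03b8":[-0.765,-0.635,1.234],"w":[-0.022,-2.631,1.188],"ee":[0.014,-0.745,0.289],"effort":[2.723,3.69,-1.359]}
{"k":14,"\u03b8":[-0.769,-0.686,1.257],"w":[-0.351,-2.499,1.052],"ee":[0.032,-0.738,0.254],"effort":[2.416,3.874,-1.456]}
{"k":15,"\u03b8":[-0.78,-0.734,1.277],"w":[-0.757,-2.302,0.934],"ee":[0.05,-0.73,0.22],"effort":[2.468,4.027,-1.518]}
{"k":16,"\u03b8":[-0.799,-0.778,1.294],"w":[-1.134,-2.13,0.773],"ee":[0.068,-0.722,0.187],"effort":[2.837,4.207,-1.506]}
{"k":17,"\u03b8":[-0.824,-0.82,1.307],"w":[-1.409,-2.029,0.56],"ee":[0.087,-0.712,0.155],"effort":[3.337,4.426,-1.429]}
{"k":18,"\u03b8":[-0.854,-0.86,1.316],"w":[-1.567,-1.991,0.321],"ee":[0.108,-0.702,0.125],"effort":[3.822,4.664,-1.321]}
{"k":19,"\u03b8":[-0.886,-0.9,1.32],"w":[-1.628,-1.991,0.085],"ee":[0.128,-0.692,0.097],"effort":[4.218,4.898,-1.214]}
{"k":20,"\u03b8":[-0.919,-0.94,1.32],"w":[-1.622,-1.998,-0.111],"ee":[0.15,-0.68,0.07],"effort":[4.505,5.101,-1.141]}
{"k":21,"\u03b8":[-0.951,-0.98,1.316],"w":[-1.564,-2.009,-0.283],"ee":[0.171,-0.667,0.045],"effort":[4.683,5.272,-1.086]}
{"k":22,"\u03b8":[-0.981,-1.02,1.309],"w":[-1.473,-2.016,-0.433],"ee":[0.192,-0.654,0.022],"effort":[4.768,5.406,-1.045]}
{"k":23,"\u03b8":[-1.009,-1.06,1.299],"w":[-1.364,-2.011,-0.556],"ee":[0.212,-0.639,0.001],"effort":[4.776,5.499,-1.019]}
{"k":24,"\u03b8":[-1.036,-1.1,1.287],"w":[-1.247,-1.991,-0.653],"ee":[0.231,-0.625,-0.018],"effort":[4.726,5.555,-1.006]}
{"k":25,"\u03b8":[-1.059,-1.14,1.273],"w":[-1.128,-1.958,-0.729],"ee":[0.25,-0.609,-0.035],"effort":[4.631,5.576,-1.001]}
{"k":26,"\u03b8":[-1.081,-1.178,1.258],"w":[-1.01,-1.913,-0.787],"ee":[0.267,-0.594,-0.051],"effort":[4.505,5.566,-1.0]}
{"k":27,"\u03b8":[-1.1,-1.216,1.242],"w":[-0.896,-1.86,-0.831],"ee":[0.283,-0.579,-0.066],"effort":[4.355,5.532,-1.001]}
{"k":28,"\u03b8":[-1.117,-1.253,1.225],"w":[-0.787,-1.801,-0.864],"ee":[0.297,-0.563,-0.079],"effort":[4.189,5.477,-1.002]}
{"k":29,"\u03b8":[-1.132,-1.288,1.207],"w":[-0.683,-1.736,-0.888],"ee":[0.311,-0.549,-0.092],"effort":[4.013,5.405,-1.001]}
{"k":30,"\u03b8":[-1.144,-1.322,1.189],"w":[-0.587,-1.669,-0.905],"ee":[0.323,-0.534,-0.103],"effort":[3.831,5.32,-0.997]}
{"k":31,"\u03b8":[-1.155,-1.355,1.171],"w":[-0.497,-1.601,-0.918],"ee":[0.333,-0.52,-0.113],"effort":[3.646,5.225,-0.989]}
{"k":32,"\u03b8":[-1.164,-1.386,1.153],"w":[-0.414,-1.532,-0.926],"ee":[0.343,-0.507,-0.122],"effort":[3.463,5.123,-0.979]}
{"k":33,"\u03b8":[-1.172,-1.416,1.134],"w":[-0.338,-1.464,-0.932],"ee":[0.352,-0.495,-0.131],"effort":[3.281,5.016,-0.965]}
{"k":34,"\u03b8":[-1.178,-1.445,1.116],"w":[-0.269,-1.398,-0.935],"ee":[0.36,-0.483,-0.139],"effort":[3.105,4.907,-0.948]}
{"k":35,"\u03b8":[-1.183,-1.472,1.097],"w":[-0.206,-1.334,-0.938],"ee":[0.366,-0.473,-0.146],"effort":[2.934,4.798,-0.929]}
{"k":36,"\u03b8":[-1.186,-1.498,1.078],"w":[-0.15,-1.273,-0.939],"ee":[0.372,-0.463,-0.153],"effort":[2.77,4.689,-0.908]}
{"k":37,"\u03b8":[-1.189,-1.523,1.059],"w":[-0.1,-1.214,-0.939],"ee":[0.378,-0.453,-0.16],"effort":[2.614,4.583,-0.885]}
{"k":38,"\u03b8":[-1.19,-1.547,1.041],"w":[-0.057,-1.158,-0.939],"ee":[0.382,-0.445,-0.166],"effort":[2.466,4.479,-0.861]}
{"k":39,"\u03b8":[-1.191,-1.569,1.022],"w":[-0.019,-1.105,-0.938],"ee":[0.387,-0.437,-0.172],"effort":[2.328,4.38,-0.837]}
{"k":40,"\u03b8":[-1.191,-1.591,1.003],"w":[0.007,-1.05,-0.933],"ee":[0.39,-0.43,-0.178],"effort":[2.213,4.282,-0.815]}
{"k":41,"\u03b8":[-1.191,-1.611,0.984],"w":[0.022,-0.996,-0.928],"ee":[0.393,-0.423,-0.183],"effort":[2.119,4.188,-0.792]}
{"k":42,"\u03b8":[-1.19,-1.631,0.966],"w":[0.035,-0.947,-0.926],"ee":[0.396,-0.418,-0.188]}


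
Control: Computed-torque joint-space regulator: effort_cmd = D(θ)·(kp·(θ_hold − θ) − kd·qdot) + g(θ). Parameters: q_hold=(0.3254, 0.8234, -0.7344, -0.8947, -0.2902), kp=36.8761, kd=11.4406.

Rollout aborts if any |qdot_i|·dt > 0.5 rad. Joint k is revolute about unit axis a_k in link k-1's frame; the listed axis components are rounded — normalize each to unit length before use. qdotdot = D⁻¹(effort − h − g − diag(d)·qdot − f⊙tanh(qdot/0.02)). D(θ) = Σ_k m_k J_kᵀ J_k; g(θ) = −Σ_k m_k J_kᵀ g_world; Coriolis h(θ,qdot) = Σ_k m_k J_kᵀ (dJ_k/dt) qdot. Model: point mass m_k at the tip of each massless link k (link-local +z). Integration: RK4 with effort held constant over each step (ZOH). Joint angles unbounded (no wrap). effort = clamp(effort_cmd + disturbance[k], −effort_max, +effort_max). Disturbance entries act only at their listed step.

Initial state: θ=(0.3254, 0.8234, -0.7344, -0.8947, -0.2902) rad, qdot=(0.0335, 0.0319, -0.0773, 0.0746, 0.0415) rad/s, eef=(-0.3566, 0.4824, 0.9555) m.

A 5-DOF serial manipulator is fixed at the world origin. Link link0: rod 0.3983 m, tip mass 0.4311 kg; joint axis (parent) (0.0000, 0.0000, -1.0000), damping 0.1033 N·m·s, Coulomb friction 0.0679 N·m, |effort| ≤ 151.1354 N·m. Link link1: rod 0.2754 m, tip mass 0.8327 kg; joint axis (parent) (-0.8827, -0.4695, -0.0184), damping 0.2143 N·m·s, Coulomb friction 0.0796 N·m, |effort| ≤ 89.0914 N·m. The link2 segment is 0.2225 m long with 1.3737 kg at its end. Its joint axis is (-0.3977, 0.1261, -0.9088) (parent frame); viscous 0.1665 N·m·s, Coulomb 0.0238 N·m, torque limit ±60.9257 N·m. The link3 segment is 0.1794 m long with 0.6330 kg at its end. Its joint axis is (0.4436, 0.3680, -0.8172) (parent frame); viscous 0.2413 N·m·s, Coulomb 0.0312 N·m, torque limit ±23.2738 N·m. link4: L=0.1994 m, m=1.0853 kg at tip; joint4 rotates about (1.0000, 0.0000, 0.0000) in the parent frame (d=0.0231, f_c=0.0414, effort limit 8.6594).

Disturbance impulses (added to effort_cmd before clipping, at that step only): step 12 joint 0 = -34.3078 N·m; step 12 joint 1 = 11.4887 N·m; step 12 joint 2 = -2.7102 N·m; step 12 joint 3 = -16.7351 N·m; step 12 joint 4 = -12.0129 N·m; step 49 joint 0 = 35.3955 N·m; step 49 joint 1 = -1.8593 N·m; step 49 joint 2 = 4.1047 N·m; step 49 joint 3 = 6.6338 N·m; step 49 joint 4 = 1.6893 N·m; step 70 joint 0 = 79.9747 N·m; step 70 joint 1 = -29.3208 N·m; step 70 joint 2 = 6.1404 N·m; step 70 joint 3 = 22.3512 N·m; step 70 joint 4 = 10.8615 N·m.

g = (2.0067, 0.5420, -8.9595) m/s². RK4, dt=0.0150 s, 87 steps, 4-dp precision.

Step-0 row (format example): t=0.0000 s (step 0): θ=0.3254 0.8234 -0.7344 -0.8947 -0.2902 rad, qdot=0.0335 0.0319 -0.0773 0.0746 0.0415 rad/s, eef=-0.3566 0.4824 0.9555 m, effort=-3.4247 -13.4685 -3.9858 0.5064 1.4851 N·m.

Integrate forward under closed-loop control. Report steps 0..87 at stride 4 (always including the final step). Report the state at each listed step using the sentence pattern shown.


t=0.0600 s (step 4): θ=0.3267 0.8238 -0.7348 -0.8940 -0.2874 rad, qdot=0.0063 0.0072 -0.0252 0.0630 -0.0268 rad/s, eef=-0.3557 0.4830 0.9559 m, effort=-3.2477 -13.4198 -3.9588 0.5610 1.5200 N·m.
t=0.1200 s (step 8): θ=0.3270 0.8237 -0.7341 -0.8942 -0.2860 rad, qdot=-0.0030 0.0068 -0.0281 0.0579 -0.0446 rad/s, eef=-0.3554 0.4833 0.9561 m, effort=-3.1592 -13.3984 -3.9357 0.5890 1.5315 N·m.
t=0.1800 s (step 12): θ=0.3269 0.8235 -0.7336 -0.8948 -0.2854 rad, qdot=-0.0058 0.0071 -0.0319 0.0535 -0.0547 rad/s, eef=-0.3554 0.4833 0.9561 m, effort=-37.4226 -1.8953 -6.6326 -16.1305 -8.6594 N·m.
t=0.2400 s (step 16): θ=0.3207 0.8238 -0.7161 -1.0049 -0.3227 rad, qdot=-0.1917 0.0962 -0.1744 -0.3867 -1.2995 rad/s, eef=-0.3776 0.4678 0.9351 m, effort=0.8870 -14.5457 -3.6645 2.2058 2.7594 N·m.
t=0.3000 s (step 20): θ=0.3121 0.8267 -0.7201 -1.0154 -0.3709 rad, qdot=-0.0904 0.0136 0.0003 -0.0360 -0.3817 rad/s, eef=-0.3871 0.4610 0.9248 m, effort=-0.9614 -13.8634 -3.8565 1.3945 2.2206 N·m.
t=0.3600 s (step 24): θ=0.3096 0.8267 -0.7187 -1.0154 -0.3767 rad, qdot=-0.0052 -0.0000 -0.0082 0.1151 0.0387 rad/s, eef=-0.3885 0.4603 0.9234 m, effort=-2.0591 -13.5374 -3.9449 0.9557 1.9075 N·m.
t=0.4200 s (step 28): θ=0.3108 0.8261 -0.7183 -1.0080 -0.3687 rad, qdot=0.0383 -0.0136 0.0071 0.1403 0.1984 rad/s, eef=-0.3863 0.4624 0.9257 m, effort=-2.6400 -13.3994 -3.9980 0.7443 1.7540 N·m.
t=0.4800 s (step 32): θ=0.3137 0.8252 -0.7179 -0.9992 -0.3549 rad, qdot=0.0533 -0.0154 0.0070 0.1449 0.2525 rad/s, eef=-0.3827 0.4653 0.9294 m, effort=-2.9472 -13.3456 -4.0208 0.6364 1.6640 N·m.
t=0.5400 s (step 36): θ=0.3169 0.8244 -0.7176 -0.9907 -0.3397 rad, qdot=0.0544 -0.0148 0.0054 0.1366 0.2495 rad/s, eef=-0.3787 0.4682 0.9333 m, effort=-3.1007 -13.3258 -4.0261 0.5867 1.6126 N·m.
t=0.6000 s (step 40): θ=0.3200 0.8235 -0.7174 -0.9827 -0.3257 rad, qdot=0.0484 -0.0136 0.0036 0.1250 0.2177 rad/s, eef=-0.3749 0.4709 0.9370 m, effort=-3.1653 -13.3205 -4.0217 0.5694 1.5846 N·m.
t=0.6600 s (step 44): θ=0.3227 0.8227 -0.7173 -0.9755 -0.3140 rad, qdot=0.0398 -0.0123 0.0019 0.1132 0.1751 rad/s, eef=-0.3716 0.4731 0.9401 m, effort=-3.1809 -13.3210 -4.0127 0.5692 1.5707 N·m.
t=0.7200 s (step 48): θ=0.3248 0.8221 -0.7173 -0.9690 -0.3048 rad, qdot=0.0311 -0.0111 0.0003 0.1017 0.1320 rad/s, eef=-0.3688 0.4749 0.9427 m, effort=-3.1725 -13.3238 -4.0023 0.5771 1.5653 N·m.
t=0.7800 s (step 52): θ=0.3625 0.8212 -0.7431 -0.9636 -0.3384 rad, qdot=0.7544 -0.0407 -0.3886 -0.0506 -0.5192 rad/s, eef=-0.3541 0.4789 0.9435 m, effort=-7.7980 -13.2186 -4.6176 -0.3514 1.3336 N·m.
t=0.8400 s (step 56): θ=0.3908 0.8189 -0.7540 -0.9653 -0.3496 rad, qdot=0.2384 -0.0211 -0.0787 0.0682 -0.0200 rad/s, eef=-0.3422 0.4831 0.9449 m, effort=-5.6298 -13.3466 -4.3805 0.0067 1.4197 N·m.
t=0.9000 s (step 60): θ=0.3970 0.8180 -0.7546 -0.9609 -0.3455 rad, qdot=-0.0022 -0.0045 0.0143 0.1013 0.0929 rad/s, eef=-0.3382 0.4853 0.9467 m, effort=-4.3521 -13.3548 -4.1927 0.2827 1.5046 N·m.
t=0.9600 s (step 64): θ=0.3938 0.8182 -0.7533 -0.9557 -0.3392 rad, qdot=-0.0895 0.0070 0.0276 0.0733 0.1099 rad/s, eef=-0.3383 0.4858 0.9479 m, effort=-3.6853 -13.3243 -4.0616 0.4552 1.5590 N·m.
t=1.0200 s (step 68): θ=0.3873 0.8187 -0.7516 -0.9516 -0.3330 rad, qdot=-0.1223 0.0103 0.0290 0.0639 0.0923 rad/s, eef=-0.3402 0.4853 0.9487 m, effort=-3.3164 -13.2934 -3.9835 0.5539 1.5895 N·m.
t=1.0800 s (step 72): θ=0.4158 0.8045 -0.7775 -0.8586 -0.4437 rad, qdot=1.3917 -0.7441 -0.1728 1.9163 -2.9577 rad/s, eef=-0.3201 0.4916 0.9503 m, effort=-15.1753 -9.1455 -5.0704 -2.6991 0.7573 N·m.
t=1.1400 s (step 76): θ=0.4731 0.7713 -0.7590 -0.8287 -0.5119 rad, qdot=0.5290 -0.3133 0.3126 0.0242 -0.2592 rad/s, eef=-0.2880 0.5013 0.9534 m, effort=-9.4678 -11.2870 -4.7341 -1.1584 1.2889 N·m.
t=1.2000 s (step 80): θ=0.4864 0.7632 -0.7499 -0.8268 -0.5127 rad, qdot=-0.0254 0.0014 0.0219 0.0494 0.1250 rad/s, eef=-0.2800 0.5040 0.9556 m, effort=-6.1587 -12.2219 -4.2809 -0.2294 1.5171 N·m.
t=1.2600 s (step 84): θ=0.4766 0.7668 -0.7500 -0.8263 -0.4999 rad, qdot=-0.2716 0.0994 -0.0070 -0.0202 0.2773 rad/s, eef=-0.2841 0.5033 0.9563 m, effort=-4.3798 -12.6772 -4.0206 0.2906 1.6504 N·m.
t=1.3050 s (step 87): θ=0.4623 0.7721 -0.7509 -0.8266 -0.4874 rad, qdot=-0.3532 0.1280 -0.0111 -0.0255 0.3016 rad/s, eef=-0.2908 0.5018 0.9562 m.


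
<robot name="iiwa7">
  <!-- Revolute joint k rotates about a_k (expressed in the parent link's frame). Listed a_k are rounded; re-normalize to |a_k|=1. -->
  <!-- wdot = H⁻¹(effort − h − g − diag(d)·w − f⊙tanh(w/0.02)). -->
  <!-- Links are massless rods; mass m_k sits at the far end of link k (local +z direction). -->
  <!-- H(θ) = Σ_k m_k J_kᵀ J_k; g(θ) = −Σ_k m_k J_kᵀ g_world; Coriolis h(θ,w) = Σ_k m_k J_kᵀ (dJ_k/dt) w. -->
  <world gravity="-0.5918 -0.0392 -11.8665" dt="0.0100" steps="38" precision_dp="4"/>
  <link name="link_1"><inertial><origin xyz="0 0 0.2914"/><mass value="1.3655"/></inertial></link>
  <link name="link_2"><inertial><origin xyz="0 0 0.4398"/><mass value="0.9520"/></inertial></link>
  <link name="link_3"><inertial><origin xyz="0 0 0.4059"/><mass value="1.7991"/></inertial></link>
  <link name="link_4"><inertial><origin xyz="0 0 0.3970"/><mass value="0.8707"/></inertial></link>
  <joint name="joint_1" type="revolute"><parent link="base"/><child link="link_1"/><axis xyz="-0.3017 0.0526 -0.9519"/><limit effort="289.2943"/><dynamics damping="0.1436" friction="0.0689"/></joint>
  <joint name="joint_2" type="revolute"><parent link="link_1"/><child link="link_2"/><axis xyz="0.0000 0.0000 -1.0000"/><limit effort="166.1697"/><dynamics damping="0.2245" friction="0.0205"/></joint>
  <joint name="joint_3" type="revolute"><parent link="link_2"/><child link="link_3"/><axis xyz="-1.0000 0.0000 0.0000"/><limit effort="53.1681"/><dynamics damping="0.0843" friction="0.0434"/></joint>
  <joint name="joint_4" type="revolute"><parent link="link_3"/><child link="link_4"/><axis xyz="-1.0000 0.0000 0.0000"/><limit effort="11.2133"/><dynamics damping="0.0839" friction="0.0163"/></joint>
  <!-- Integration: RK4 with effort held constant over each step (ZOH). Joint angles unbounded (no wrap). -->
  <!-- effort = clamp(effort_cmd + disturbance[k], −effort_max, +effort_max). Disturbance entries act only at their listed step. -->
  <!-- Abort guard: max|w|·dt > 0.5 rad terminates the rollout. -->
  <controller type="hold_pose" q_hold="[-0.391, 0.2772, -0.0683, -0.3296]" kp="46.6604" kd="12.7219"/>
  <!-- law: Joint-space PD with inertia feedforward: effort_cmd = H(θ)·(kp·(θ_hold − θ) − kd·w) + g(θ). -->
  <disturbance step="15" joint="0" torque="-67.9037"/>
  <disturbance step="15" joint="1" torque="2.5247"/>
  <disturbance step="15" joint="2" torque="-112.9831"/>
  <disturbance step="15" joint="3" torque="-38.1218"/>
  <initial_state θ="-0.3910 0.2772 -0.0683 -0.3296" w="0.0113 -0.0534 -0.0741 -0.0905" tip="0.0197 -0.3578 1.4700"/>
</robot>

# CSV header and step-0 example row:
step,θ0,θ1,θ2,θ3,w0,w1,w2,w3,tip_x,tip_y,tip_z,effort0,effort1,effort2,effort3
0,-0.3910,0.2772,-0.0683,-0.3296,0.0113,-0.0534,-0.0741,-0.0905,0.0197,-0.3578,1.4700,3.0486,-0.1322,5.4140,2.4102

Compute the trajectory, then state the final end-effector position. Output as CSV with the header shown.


step,θ0,θ1,θ2,θ3,w0,w1,w2,w3,tip_x,tip_y,tip_z,effort0,effort1,effort2,effort3
1,-0.3910,0.2768,-0.0689,-0.3305,-0.0021,-0.0221,-0.0544,-0.0842,0.0199,-0.3586,1.4697,2.9918,-0.1381,5.3264,2.3764
2,-0.3910,0.2767,-0.0694,-0.3313,-0.0064,-0.0081,-0.0433,-0.0742,0.0200,-0.3592,1.4694,2.9355,-0.1417,5.2448,2.3452
3,-0.3911,0.2766,-0.0698,-0.3320,-0.0070,-0.0029,-0.0360,-0.0633,0.0200,-0.3598,1.4691,2.8827,-0.1438,5.1691,2.3162
4,-0.3912,0.2766,-0.0701,-0.3325,-0.0066,-0.0009,-0.0303,-0.0531,0.0201,-0.3603,1.4689,2.8340,-0.1452,5.0991,2.2894
5,-0.3912,0.2766,-0.0704,-0.3330,-0.0059,-0.0000,-0.0254,-0.0437,0.0202,-0.3607,1.4687,2.7895,-0.1461,5.0345,2.2647
6,-0.3913,0.2766,-0.0707,-0.3334,-0.0052,0.0004,-0.0211,-0.0353,0.0202,-0.3610,1.4686,2.7488,-0.1469,4.9751,2.2419
7,-0.3913,0.2766,-0.0708,-0.3337,-0.0045,0.0006,-0.0173,-0.0278,0.0202,-0.3613,1.4685,2.7117,-0.1474,4.9205,2.2210
8,-0.3914,0.2766,-0.0710,-0.3340,-0.0038,0.0006,-0.0139,-0.0211,0.0203,-0.3615,1.4684,2.6779,-0.1479,4.8706,2.2018
9,-0.3914,0.2766,-0.0711,-0.3342,-0.0031,0.0006,-0.0109,-0.0154,0.0203,-0.3616,1.4683,2.6471,-0.1484,4.8251,2.1843
10,-0.3914,0.2767,-0.0712,-0.3343,-0.0025,0.0005,-0.0082,-0.0105,0.0203,-0.3618,1.4682,2.6192,-0.1487,4.7837,2.1686
11,-0.3914,0.2767,-0.0713,-0.3344,-0.0020,0.0005,-0.0058,-0.0065,0.0203,-0.3619,1.4682,2.5938,-0.1490,4.7461,2.1544
12,-0.3915,0.2767,-0.0713,-0.3344,-0.0014,0.0004,-0.0037,-0.0032,0.0203,-0.3619,1.4682,2.5709,-0.1493,4.7121,2.1417
13,-0.3915,0.2767,-0.0714,-0.3344,-0.0009,0.0003,-0.0018,-0.0006,0.0203,-0.3620,1.4682,2.5501,-0.1496,4.6812,2.1303
14,-0.3915,0.2767,-0.0714,-0.3344,-0.0005,0.0002,-0.0002,0.0016,0.0203,-0.3620,1.4682,2.5314,-0.1498,4.6534,2.1201
15,-0.3915,0.2767,-0.0714,-0.3344,-0.0000,0.0002,0.0012,0.0034,0.0203,-0.3619,1.4682,-65.3892,2.3748,-53.1681,-11.2133
16,-0.4146,0.3103,-0.0567,-0.3423,-4.5152,6.7710,2.8362,-1.5120,0.0197,-0.3641,1.4681,11.2861,-0.3520,12.0304,3.8273
17,-0.4539,0.3713,-0.0328,-0.3545,-3.3764,5.3546,1.9609,-0.9523,0.0190,-0.3681,1.4677,10.4531,-0.1129,11.1759,3.6571
18,-0.4831,0.4176,-0.0166,-0.3620,-2.4890,3.9022,1.3092,-0.5523,0.0192,-0.3714,1.4673,9.7005,0.0396,10.3957,3.4919
19,-0.5046,0.4504,-0.0059,-0.3661,-1.8318,2.6600,0.8550,-0.2846,0.0200,-0.3741,1.4670,9.0143,0.1293,9.7054,3.3377
20,-0.5204,0.4720,0.0010,-0.3680,-1.3499,1.7046,0.5454,-0.1113,0.0212,-0.3764,1.4667,8.3851,0.1756,9.1031,3.1986
21,-0.5320,0.4855,0.0054,-0.3685,-0.9918,1.0141,0.3339,-0.0018,0.0226,-0.3783,1.4664,7.8070,0.1929,8.5769,3.0751
22,-0.5406,0.4931,0.0079,-0.3682,-0.7211,0.5365,0.1899,0.0607,0.0239,-0.3799,1.4662,7.2759,0.1914,8.1132,2.9686
23,-0.5467,0.4968,0.0093,-0.3674,-0.5105,0.2134,0.0889,0.0966,0.0251,-0.3812,1.4660,6.7883,0.1785,7.7001,2.8739
24,-0.5510,0.4978,0.0098,-0.3663,-0.3443,0.0042,0.0176,0.1153,0.0262,-0.3822,1.4659,6.3416,0.1584,7.3286,2.7885
25,-0.5538,0.4973,0.0098,-0.3652,-0.2211,-0.0906,-0.0235,0.1150,0.0270,-0.3830,1.4658,5.9329,0.1316,6.9857,2.7107
26,-0.5555,0.4962,0.0094,-0.3641,-0.1224,-0.1406,-0.0499,0.1068,0.0277,-0.3836,1.4657,5.5598,0.1046,6.6689,2.6397
27,-0.5563,0.4946,0.0088,-0.3630,-0.0396,-0.1697,-0.0692,0.0968,0.0281,-0.3840,1.4656,5.2196,0.0790,6.3796,2.5747
28,-0.5564,0.4929,0.0081,-0.3621,0.0241,-0.1739,-0.0785,0.0830,0.0284,-0.3843,1.4656,4.9165,0.0551,6.1158,2.5153
29,-0.5559,0.4912,0.0073,-0.3614,0.0693,-0.1575,-0.0778,0.0654,0.0285,-0.3844,1.4656,4.6513,0.0336,5.8747,2.4611
30,-0.5550,0.4897,0.0065,-0.3608,0.1082,-0.1442,-0.0766,0.0497,0.0284,-0.3844,1.4656,4.4104,0.0145,5.6547,2.4116
31,-0.5538,0.4883,0.0058,-0.3604,0.1418,-0.1340,-0.0754,0.0361,0.0283,-0.3843,1.4657,4.1915,-0.0026,5.4542,2.3666
32,-0.5522,0.4870,0.0050,-0.3601,0.1705,-0.1259,-0.0740,0.0244,0.0280,-0.3841,1.4657,3.9928,-0.0178,5.2720,2.3257
33,-0.5504,0.4858,0.0043,-0.3599,0.1950,-0.1198,-0.0728,0.0147,0.0277,-0.3838,1.4657,3.8127,-0.0315,5.1066,2.2883
34,-0.5483,0.4846,0.0036,-0.3598,0.2156,-0.1152,-0.0719,0.0072,0.0273,-0.3835,1.4658,3.6496,-0.0438,4.9568,2.2541
35,-0.5461,0.4835,0.0028,-0.3597,0.2328,-0.1118,-0.0711,0.0017,0.0268,-0.3830,1.4659,3.5020,-0.0549,4.8214,2.2227
36,-0.5437,0.4824,0.0021,-0.3597,0.2470,-0.1092,-0.0705,-0.0023,0.0263,-0.3826,1.4660,3.3687,-0.0649,4.6993,2.1939
37,-0.5412,0.4813,0.0014,-0.3598,0.2582,-0.1071,-0.0699,-0.0052,0.0257,-0.3820,1.4661,3.2485,-0.0739,4.5893,2.1677
38,-0.5385,0.4802,0.0007,-0.3598,0.2669,-0.1053,-0.0692,-0.0073,0.0251,-0.3815,1.4662,,,,
# final tip position (m): 0.0251 -0.3815 1.4662


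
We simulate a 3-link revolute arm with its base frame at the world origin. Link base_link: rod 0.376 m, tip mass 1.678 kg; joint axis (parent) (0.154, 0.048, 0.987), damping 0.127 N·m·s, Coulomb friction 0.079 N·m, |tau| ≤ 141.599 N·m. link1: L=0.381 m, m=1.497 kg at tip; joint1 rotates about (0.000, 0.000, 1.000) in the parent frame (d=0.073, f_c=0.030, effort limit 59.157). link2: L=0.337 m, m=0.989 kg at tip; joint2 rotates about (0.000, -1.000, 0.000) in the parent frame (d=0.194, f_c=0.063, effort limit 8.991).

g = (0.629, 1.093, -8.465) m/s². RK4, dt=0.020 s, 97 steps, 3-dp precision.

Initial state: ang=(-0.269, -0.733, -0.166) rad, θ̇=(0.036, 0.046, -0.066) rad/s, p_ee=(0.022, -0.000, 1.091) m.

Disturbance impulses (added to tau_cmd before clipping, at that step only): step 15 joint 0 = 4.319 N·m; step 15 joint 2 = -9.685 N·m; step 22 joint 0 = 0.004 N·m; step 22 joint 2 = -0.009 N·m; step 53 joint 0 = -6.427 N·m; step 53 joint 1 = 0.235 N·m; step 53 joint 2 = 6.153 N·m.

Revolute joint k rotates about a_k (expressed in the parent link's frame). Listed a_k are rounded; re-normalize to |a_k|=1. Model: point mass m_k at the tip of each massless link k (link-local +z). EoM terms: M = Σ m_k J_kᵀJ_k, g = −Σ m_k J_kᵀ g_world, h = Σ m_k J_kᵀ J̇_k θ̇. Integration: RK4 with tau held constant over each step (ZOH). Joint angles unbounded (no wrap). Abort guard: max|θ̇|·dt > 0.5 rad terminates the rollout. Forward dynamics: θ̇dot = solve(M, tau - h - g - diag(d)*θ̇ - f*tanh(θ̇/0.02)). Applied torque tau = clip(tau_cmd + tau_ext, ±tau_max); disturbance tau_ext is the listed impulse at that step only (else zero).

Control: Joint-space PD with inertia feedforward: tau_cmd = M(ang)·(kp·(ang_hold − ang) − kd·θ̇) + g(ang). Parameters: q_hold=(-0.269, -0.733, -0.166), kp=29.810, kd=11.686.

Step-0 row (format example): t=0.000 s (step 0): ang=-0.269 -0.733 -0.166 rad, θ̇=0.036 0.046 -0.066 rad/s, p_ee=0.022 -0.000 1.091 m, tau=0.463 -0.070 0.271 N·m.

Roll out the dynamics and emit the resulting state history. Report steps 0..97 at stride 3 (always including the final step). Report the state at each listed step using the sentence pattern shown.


t=0.060 s (step 3): ang=-0.268 -0.734 -0.168 rad, θ̇=0.015 0.039 -0.006 rad/s, p_ee=0.023 -0.001 1.090 m, tau=0.505 -0.071 0.194 N·m.
t=0.120 s (step 6): ang=-0.268 -0.734 -0.169 rad, θ̇=0.005 0.039 0.003 rad/s, p_ee=0.023 -0.001 1.090 m, tau=0.515 -0.072 0.178 N·m.
t=0.180 s (step 9): ang=-0.269 -0.735 -0.169 rad, θ̇=0.004 0.039 0.005 rad/s, p_ee=0.023 -0.001 1.090 m, tau=0.518 -0.072 0.175 N·m.
t=0.240 s (step 12): ang=-0.269 -0.736 -0.169 rad, θ̇=0.004 0.039 0.005 rad/s, p_ee=0.023 -0.001 1.090 m, tau=0.519 -0.072 0.174 N·m.
t=0.300 s (step 15): ang=-0.270 -0.736 -0.169 rad, θ̇=0.004 0.040 0.005 rad/s, p_ee=0.023 -0.001 1.090 m, tau=4.839 -0.072 -8.991 N·m.
t=0.360 s (step 18): ang=-0.262 -0.735 -0.229 rad, θ̇=0.130 0.020 -0.767 rad/s, p_ee=0.034 -0.019 1.087 m, tau=-0.161 -0.095 1.647 N·m.
t=0.420 s (step 21): ang=-0.258 -0.735 -0.256 rad, θ̇=0.015 0.009 -0.197 rad/s, p_ee=0.039 -0.027 1.085 m, tau=0.168 -0.107 1.006 N·m.
t=0.480 s (step 24): ang=-0.258 -0.736 -0.259 rad, θ̇=-0.008 0.005 0.047 rad/s, p_ee=0.039 -0.028 1.085 m, tau=0.316 -0.107 0.692 N·m.
t=0.540 s (step 27): ang=-0.258 -0.736 -0.253 rad, θ̇=-0.011 0.005 0.119 rad/s, p_ee=0.038 -0.026 1.086 m, tau=0.373 -0.105 0.560 N·m.
t=0.600 s (step 30): ang=-0.259 -0.736 -0.245 rad, θ̇=-0.011 0.004 0.140 rad/s, p_ee=0.037 -0.024 1.086 m, tau=0.405 -0.102 0.483 N·m.
t=0.660 s (step 33): ang=-0.260 -0.737 -0.237 rad, θ̇=-0.011 0.004 0.137 rad/s, p_ee=0.035 -0.022 1.087 m, tau=0.424 -0.098 0.434 N·m.
t=0.720 s (step 36): ang=-0.260 -0.737 -0.229 rad, θ̇=-0.010 0.004 0.125 rad/s, p_ee=0.034 -0.019 1.087 m, tau=0.436 -0.095 0.400 N·m.
t=0.780 s (step 39): ang=-0.261 -0.738 -0.222 rad, θ̇=-0.009 0.004 0.110 rad/s, p_ee=0.033 -0.017 1.088 m, tau=0.444 -0.092 0.376 N·m.
t=0.840 s (step 42): ang=-0.262 -0.738 -0.216 rad, θ̇=-0.009 0.004 0.094 rad/s, p_ee=0.031 -0.016 1.088 m, tau=0.450 -0.089 0.358 N·m.
t=0.900 s (step 45): ang=-0.262 -0.739 -0.211 rad, θ̇=-0.008 0.004 0.080 rad/s, p_ee=0.030 -0.014 1.088 m, tau=0.455 -0.087 0.343 N·m.
t=0.960 s (step 48): ang=-0.263 -0.740 -0.207 rad, θ̇=-0.007 0.006 0.068 rad/s, p_ee=0.030 -0.013 1.089 m, tau=0.459 -0.085 0.331 N·m.
t=1.020 s (step 51): ang=-0.264 -0.740 -0.203 rad, θ̇=-0.007 0.020 0.057 rad/s, p_ee=0.029 -0.012 1.089 m, tau=0.463 -0.085 0.322 N·m.
t=1.080 s (step 54): ang=-0.288 -0.739 -0.200 rad, θ̇=-2.380 0.040 0.090 rad/s, p_ee=0.027 -0.007 1.089 m, tau=1.985 -0.127 -1.186 N·m.
t=1.140 s (step 57): ang=-0.372 -0.742 -0.189 rad, θ̇=-0.663 -0.042 0.198 rad/s, p_ee=0.021 0.008 1.090 m, tau=1.239 -0.091 -0.583 N·m.
t=1.200 s (step 60): ang=-0.390 -0.742 -0.179 rad, θ̇=-0.032 -0.016 0.128 rad/s, p_ee=0.018 0.013 1.090 m, tau=0.881 -0.077 -0.223 N·m.
t=1.260 s (step 63): ang=-0.389 -0.742 -0.176 rad, θ̇=0.031 -0.058 -0.006 rad/s, p_ee=0.018 0.014 1.090 m, tau=0.769 -0.073 -0.030 N·m.
t=1.320 s (step 66): ang=-0.385 -0.743 -0.177 rad, θ̇=0.072 -0.051 -0.020 rad/s, p_ee=0.018 0.013 1.090 m, tau=0.725 -0.072 0.026 N·m.
t=1.380 s (step 69): ang=-0.380 -0.743 -0.178 rad, θ̇=0.085 -0.049 -0.021 rad/s, p_ee=0.018 0.012 1.090 m, tau=0.702 -0.072 0.054 N·m.
t=1.440 s (step 72): ang=-0.375 -0.744 -0.179 rad, θ̇=0.083 -0.047 -0.021 rad/s, p_ee=0.019 0.011 1.090 m, tau=0.688 -0.073 0.070 N·m.
t=1.500 s (step 75): ang=-0.370 -0.745 -0.180 rad, θ̇=0.075 -0.046 -0.019 rad/s, p_ee=0.019 0.010 1.090 m, tau=0.680 -0.073 0.082 N·m.
t=1.560 s (step 78): ang=-0.366 -0.745 -0.181 rad, θ̇=0.065 -0.044 -0.018 rad/s, p_ee=0.019 0.009 1.090 m, tau=0.674 -0.074 0.090 N·m.
t=1.620 s (step 81): ang=-0.362 -0.746 -0.182 rad, θ̇=0.055 -0.043 -0.017 rad/s, p_ee=0.020 0.008 1.090 m, tau=0.669 -0.074 0.097 N·m.
t=1.680 s (step 84): ang=-0.359 -0.746 -0.183 rad, θ̇=0.046 -0.041 -0.016 rad/s, p_ee=0.020 0.008 1.090 m, tau=0.665 -0.074 0.103 N·m.
t=1.740 s (step 87): ang=-0.356 -0.746 -0.184 rad, θ̇=0.040 -0.040 -0.014 rad/s, p_ee=0.020 0.007 1.090 m, tau=0.661 -0.075 0.109 N·m.
t=1.800 s (step 90): ang=-0.354 -0.747 -0.185 rad, θ̇=0.035 -0.039 -0.013 rad/s, p_ee=0.020 0.006 1.090 m, tau=0.658 -0.075 0.114 N·m.
t=1.860 s (step 93): ang=-0.352 -0.747 -0.185 rad, θ̇=0.031 -0.038 -0.012 rad/s, p_ee=0.021 0.006 1.090 m, tau=0.654 -0.075 0.120 N·m.
t=1.920 s (step 96): ang=-0.350 -0.747 -0.186 rad, θ̇=0.028 -0.036 -0.011 rad/s, p_ee=0.021 0.005 1.090 m, tau=0.650 -0.075 0.125 N·m.
t=1.940 s (step 97): ang=-0.349 -0.747 -0.186 rad, θ̇=0.027 -0.036 -0.011 rad/s, p_ee=0.021 0.005 1.090 m.
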